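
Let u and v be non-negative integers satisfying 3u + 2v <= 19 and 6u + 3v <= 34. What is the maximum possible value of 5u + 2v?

27

Relaxing integrality, the LP optimum is 28.33 at (u,v) = (5.67, 0), which is not an integer point.
(u,v)=(5,1): 3·5+2·1=17≤19, 6·5+3·1=33≤34, objective 27.
(u,v)=(5,0): 3·5+2·0=15≤19, 6·5+3·0=30≤34, objective 25.
(u,v)=(4,2): 3·4+2·2=16≤19, 6·4+3·2=30≤34, objective 24.
Maximum is 27 at (u,v)=(5,1).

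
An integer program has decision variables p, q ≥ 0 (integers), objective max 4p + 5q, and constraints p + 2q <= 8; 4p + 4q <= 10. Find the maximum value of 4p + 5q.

10

Relaxing integrality, the LP optimum is 12.50 at (p,q) = (0, 2.5), which is not an integer point.
(p,q)=(0,2) is feasible, giving 10.
(p,q)=(1,1) is feasible, giving 9.
(p,q)=(0,1) is feasible, giving 5.
The best lattice point is (0,2), giving 10.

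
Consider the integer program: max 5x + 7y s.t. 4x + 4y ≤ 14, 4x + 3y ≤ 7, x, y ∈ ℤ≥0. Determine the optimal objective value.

The continuous relaxation peaks at (0, 2.33) with value 16.33; rounding to a feasible lattice point costs some objective.
(x,y)=(0,2): 4·0+4·2=8≤14, 4·0+3·2=6≤7, objective 14.
(x,y)=(1,1): 4·1+4·1=8≤14, 4·1+3·1=7≤7, objective 12.
(x,y)=(0,1): 4·0+4·1=4≤14, 4·0+3·1=3≤7, objective 7.
Maximum is 14 at (x,y)=(0,2).

14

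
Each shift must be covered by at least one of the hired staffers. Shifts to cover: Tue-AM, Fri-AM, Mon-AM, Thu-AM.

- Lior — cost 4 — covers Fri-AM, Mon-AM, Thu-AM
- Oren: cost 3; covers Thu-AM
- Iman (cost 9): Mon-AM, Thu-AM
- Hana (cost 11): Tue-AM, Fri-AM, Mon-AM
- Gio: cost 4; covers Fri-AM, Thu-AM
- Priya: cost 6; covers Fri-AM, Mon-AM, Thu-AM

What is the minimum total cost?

The greedy cost-per-new-shift heuristic would pick Lior and Hana for 15, but a cheaper cover exists.
Choose Oren and Hana: together they cover Tue-AM, Fri-AM, Mon-AM, Thu-AM — every shift.
Total cost: 3 + 11 = 14.
No cover costs less than 14.

14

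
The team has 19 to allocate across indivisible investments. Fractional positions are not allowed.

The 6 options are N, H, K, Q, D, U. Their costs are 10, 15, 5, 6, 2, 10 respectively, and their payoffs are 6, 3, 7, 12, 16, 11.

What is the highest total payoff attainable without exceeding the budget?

39

This is an integer program with binary decision variables.
Allowing fractional choices, the relaxed optimum would be about 41.6, but investments are indivisible.
K + Q + D: cost 5 + 6 + 2 = 13 ≤ 19, payoff 7 + 12 + 16 = 35.
K + D + U: cost 5 + 2 + 10 = 17 ≤ 19, payoff 7 + 16 + 11 = 34.
Q + D + U: cost 6 + 2 + 10 = 18 ≤ 19, payoff 12 + 16 + 11 = 39.
Best is Q, D, and U with total payoff 39.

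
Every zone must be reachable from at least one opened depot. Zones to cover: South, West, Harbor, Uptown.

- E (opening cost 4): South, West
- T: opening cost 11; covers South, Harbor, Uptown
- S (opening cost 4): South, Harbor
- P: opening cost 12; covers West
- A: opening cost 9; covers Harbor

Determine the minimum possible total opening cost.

This is a weighted set-cover instance.
The greedy cost-per-new-zone heuristic would pick E, S, and T for 19, but a cheaper cover exists.
Choose E and T: together they cover South, West, Harbor, Uptown — every zone.
Total opening cost: 4 + 11 = 15.
No cover costs less than 15.

15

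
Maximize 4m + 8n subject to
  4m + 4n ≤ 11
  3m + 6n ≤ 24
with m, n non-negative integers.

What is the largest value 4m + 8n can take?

16

The continuous relaxation peaks at (0, 2.75) with value 22.00; rounding to a feasible lattice point costs some objective.
(m,n)=(0,2): 4·0+4·2=8≤11, 3·0+6·2=12≤24, objective 16.
(m,n)=(1,1): 4·1+4·1=8≤11, 3·1+6·1=9≤24, objective 12.
(m,n)=(0,1): 4·0+4·1=4≤11, 3·0+6·1=6≤24, objective 8.
Maximum is 16 at (m,n)=(0,2).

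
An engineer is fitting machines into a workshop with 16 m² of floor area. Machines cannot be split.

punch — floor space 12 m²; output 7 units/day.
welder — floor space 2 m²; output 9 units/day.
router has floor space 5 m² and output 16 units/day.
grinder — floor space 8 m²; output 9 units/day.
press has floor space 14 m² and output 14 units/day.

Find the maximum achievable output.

34

Allowing fractional choices, the relaxed optimum would be about 35.0, but machines are indivisible.
router + grinder: floor space 5 + 8 = 13 ≤ 16, output 16 + 9 = 25.
welder + router: floor space 2 + 5 = 7 ≤ 16, output 9 + 16 = 25.
welder + router + grinder: floor space 2 + 5 + 8 = 15 ≤ 16, output 9 + 16 + 9 = 34.
Best is welder, router, and grinder with total output 34.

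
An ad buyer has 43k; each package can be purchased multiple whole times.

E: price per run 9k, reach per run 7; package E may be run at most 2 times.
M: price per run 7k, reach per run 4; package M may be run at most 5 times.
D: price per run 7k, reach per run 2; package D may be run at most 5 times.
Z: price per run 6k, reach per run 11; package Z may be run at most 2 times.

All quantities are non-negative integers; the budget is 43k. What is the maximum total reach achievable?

1×E, 3×M, and 2×Z: price 42 ≤ 43, reach 1·7 + 3·4 + 2·11 = 41.
2×E, 1×M, and 2×Z: price 37 ≤ 43, reach 2·7 + 1·4 + 2·11 = 40.
Best is 41.

41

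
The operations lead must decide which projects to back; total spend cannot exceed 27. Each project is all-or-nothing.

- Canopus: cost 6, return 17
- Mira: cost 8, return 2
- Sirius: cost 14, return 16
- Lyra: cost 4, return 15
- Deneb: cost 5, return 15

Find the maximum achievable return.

Allowing fractional choices, the relaxed optimum would be about 60.7, but projects are indivisible.
Canopus + Mira + Lyra + Deneb: cost 6 + 8 + 4 + 5 = 23 ≤ 27, return 17 + 2 + 15 + 15 = 49.
Canopus + Sirius + Deneb: cost 6 + 14 + 5 = 25 ≤ 27, return 17 + 16 + 15 = 48.
Canopus + Sirius + Lyra: cost 6 + 14 + 4 = 24 ≤ 27, return 17 + 16 + 15 = 48.
Best is Canopus, Mira, Lyra, and Deneb with total return 49.

49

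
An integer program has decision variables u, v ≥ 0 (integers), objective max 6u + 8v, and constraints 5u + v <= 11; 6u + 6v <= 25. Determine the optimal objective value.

32

(u,v)=(0,4): 5·0+1·4=4≤11, 6·0+6·4=24≤25, objective 32.
(u,v)=(1,3): 5·1+1·3=8≤11, 6·1+6·3=24≤25, objective 30.
(u,v)=(0,3): 5·0+1·3=3≤11, 6·0+6·3=18≤25, objective 24.
No feasible integer point exceeds 32.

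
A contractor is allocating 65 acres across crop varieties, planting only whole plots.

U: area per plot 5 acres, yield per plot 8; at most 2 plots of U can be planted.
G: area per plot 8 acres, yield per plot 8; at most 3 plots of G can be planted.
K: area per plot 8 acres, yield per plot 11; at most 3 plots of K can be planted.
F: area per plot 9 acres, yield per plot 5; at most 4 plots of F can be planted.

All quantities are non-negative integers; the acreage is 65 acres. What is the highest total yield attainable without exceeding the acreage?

This is a bounded integer knapsack.
Take 2×U, 3×G, and 3×K: area 58 ≤ 65, yield 2·8 + 3·8 + 3·11 = 73.
U has the best ratio (8/5) and is taken to its limit of 2; remaining capacity is filled optimally with the others.

73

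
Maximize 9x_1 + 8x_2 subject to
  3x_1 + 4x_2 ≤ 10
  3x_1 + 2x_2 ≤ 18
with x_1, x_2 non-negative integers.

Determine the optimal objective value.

27

(x_1,x_2)=(3,0): 3·3+4·0=9≤10, 3·3+2·0=9≤18, objective 27.
(x_1,x_2)=(2,1): 3·2+4·1=10≤10, 3·2+2·1=8≤18, objective 26.
(x_1,x_2)=(2,0): 3·2+4·0=6≤10, 3·2+2·0=6≤18, objective 18.
The best lattice point is (3,0), giving 27.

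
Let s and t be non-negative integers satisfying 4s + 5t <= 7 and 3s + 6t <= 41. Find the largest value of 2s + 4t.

The continuous relaxation peaks at (0, 1.4) with value 5.60; rounding to a feasible lattice point costs some objective.
(s,t)=(0,1): 4·0+5·1=5≤7, 3·0+6·1=6≤41, objective 4.
(s,t)=(1,0): 4·1+5·0=4≤7, 3·1+6·0=3≤41, objective 2.
(s,t)=(0,0): 4·0+5·0=0≤7, 3·0+6·0=0≤41, objective 0.
Maximum is 4 at (s,t)=(0,1).

4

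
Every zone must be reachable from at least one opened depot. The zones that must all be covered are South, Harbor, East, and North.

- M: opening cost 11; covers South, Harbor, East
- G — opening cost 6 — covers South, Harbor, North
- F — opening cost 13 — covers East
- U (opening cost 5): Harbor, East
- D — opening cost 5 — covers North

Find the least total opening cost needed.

11

Choose G and U: together they cover South, Harbor, East, North — every zone.
Total opening cost: 6 + 5 = 11.
No cover costs less than 11.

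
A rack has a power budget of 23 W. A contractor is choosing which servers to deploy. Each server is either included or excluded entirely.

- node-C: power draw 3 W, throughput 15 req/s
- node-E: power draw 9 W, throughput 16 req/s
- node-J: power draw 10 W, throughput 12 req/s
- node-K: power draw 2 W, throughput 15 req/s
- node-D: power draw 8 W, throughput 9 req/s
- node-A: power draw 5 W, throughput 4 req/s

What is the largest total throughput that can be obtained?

Take node-C, node-E, node-K, and node-D: power draw 3 + 9 + 2 + 8 = 22 ≤ 23, throughput 15 + 16 + 15 + 9 = 55.
No other feasible combination does better.

55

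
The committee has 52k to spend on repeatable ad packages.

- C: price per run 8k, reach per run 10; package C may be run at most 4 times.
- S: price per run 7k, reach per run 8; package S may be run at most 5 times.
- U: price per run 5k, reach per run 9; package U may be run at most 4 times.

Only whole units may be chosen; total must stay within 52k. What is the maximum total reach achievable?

76

Take 4×C and 4×U: price 52 ≤ 52, reach 4·10 + 4·9 = 76.
U has the best ratio (9/5) and is taken to its limit of 4; remaining capacity is filled optimally with the others.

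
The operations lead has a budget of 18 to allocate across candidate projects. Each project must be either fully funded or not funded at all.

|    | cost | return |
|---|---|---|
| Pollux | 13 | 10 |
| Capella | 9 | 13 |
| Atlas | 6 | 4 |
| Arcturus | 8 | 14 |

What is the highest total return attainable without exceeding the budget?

Allowing fractional choices, the relaxed optimum would be about 27.8, but projects are indivisible.
Atlas + Arcturus: cost 6 + 8 = 14 ≤ 18, return 4 + 14 = 18.
Capella + Arcturus: cost 9 + 8 = 17 ≤ 18, return 13 + 14 = 27.
Best is Capella and Arcturus with total return 27.

27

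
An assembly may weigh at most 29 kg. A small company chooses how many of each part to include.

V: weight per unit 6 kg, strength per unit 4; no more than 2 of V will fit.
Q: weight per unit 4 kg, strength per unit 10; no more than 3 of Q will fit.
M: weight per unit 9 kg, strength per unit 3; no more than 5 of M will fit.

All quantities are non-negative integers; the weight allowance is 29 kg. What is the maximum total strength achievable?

38

Take 2×V and 3×Q: weight 24 ≤ 29, strength 2·4 + 3·10 = 38.
Q has the best ratio (10/4) and is taken to its limit of 3; remaining capacity is filled optimally with the others.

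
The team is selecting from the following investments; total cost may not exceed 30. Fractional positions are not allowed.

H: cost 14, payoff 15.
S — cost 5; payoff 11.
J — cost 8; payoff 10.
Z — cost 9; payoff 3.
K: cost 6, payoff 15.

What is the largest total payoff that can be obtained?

41

Allowing fractional choices, the relaxed optimum would be about 47.8, but investments are indivisible.
H + S + K: cost 14 + 5 + 6 = 25 ≤ 30, payoff 15 + 11 + 15 = 41.
S + J + Z + K: cost 5 + 8 + 9 + 6 = 28 ≤ 30, payoff 11 + 10 + 3 + 15 = 39.
H + J + K: cost 14 + 8 + 6 = 28 ≤ 30, payoff 15 + 10 + 15 = 40.
Best is H, S, and K with total payoff 41.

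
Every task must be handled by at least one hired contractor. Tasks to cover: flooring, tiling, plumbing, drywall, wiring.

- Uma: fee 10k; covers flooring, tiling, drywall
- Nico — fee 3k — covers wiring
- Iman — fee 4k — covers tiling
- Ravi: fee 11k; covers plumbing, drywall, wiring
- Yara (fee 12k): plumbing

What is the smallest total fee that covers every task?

21

This is a weighted set-cover instance.
Choose Uma and Ravi: together they cover flooring, tiling, plumbing, drywall, wiring — every task.
Total fee: 10 + 11 = 21.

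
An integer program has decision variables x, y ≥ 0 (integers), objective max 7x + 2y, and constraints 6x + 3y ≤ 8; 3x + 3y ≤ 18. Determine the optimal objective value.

7

(x,y)=(1,0): 6·1+3·0=6≤8, 3·1+3·0=3≤18, objective 7.
(x,y)=(0,1): 6·0+3·1=3≤8, 3·0+3·1=3≤18, objective 2.
(x,y)=(0,0): 6·0+3·0=0≤8, 3·0+3·0=0≤18, objective 0.
No feasible integer point exceeds 7.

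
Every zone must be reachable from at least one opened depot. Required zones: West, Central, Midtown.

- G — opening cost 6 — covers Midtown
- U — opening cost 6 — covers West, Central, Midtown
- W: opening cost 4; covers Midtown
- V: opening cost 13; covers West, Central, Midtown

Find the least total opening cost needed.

6

U alone covers West, Central, Midtown — every zone.
Total opening cost: 6.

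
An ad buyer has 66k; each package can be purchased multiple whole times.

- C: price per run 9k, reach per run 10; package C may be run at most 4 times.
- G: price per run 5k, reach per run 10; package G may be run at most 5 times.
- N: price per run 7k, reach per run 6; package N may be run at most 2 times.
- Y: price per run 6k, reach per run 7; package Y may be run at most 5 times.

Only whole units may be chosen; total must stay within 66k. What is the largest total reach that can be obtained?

Take 1×C, 5×G, and 5×Y: price 64 ≤ 66, reach 1·10 + 5·10 + 5·7 = 95.
G has the best ratio (10/5) and is taken to its limit of 5; remaining capacity is filled optimally with the others.

95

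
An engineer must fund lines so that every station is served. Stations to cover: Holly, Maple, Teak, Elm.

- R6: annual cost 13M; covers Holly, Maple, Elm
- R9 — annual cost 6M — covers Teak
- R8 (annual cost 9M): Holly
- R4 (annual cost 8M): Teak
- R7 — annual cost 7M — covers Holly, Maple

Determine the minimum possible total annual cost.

The greedy cost-per-new-station heuristic would pick R7, R9, and R6 for 26, but a cheaper cover exists.
Choose R6 and R9: together they cover Holly, Maple, Teak, Elm — every station.
Total annual cost: 13 + 6 = 19.
No cover costs less than 19.

19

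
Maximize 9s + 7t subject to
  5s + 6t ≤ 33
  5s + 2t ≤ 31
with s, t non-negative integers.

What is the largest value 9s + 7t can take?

The continuous relaxation peaks at (6, 0.5) with value 57.50; rounding to a feasible lattice point costs some objective.
(s,t)=(6,0) is feasible, giving 54.
(s,t)=(5,1) is feasible, giving 52.
(s,t)=(5,0) is feasible, giving 45.
The best lattice point is (6,0), giving 54.

54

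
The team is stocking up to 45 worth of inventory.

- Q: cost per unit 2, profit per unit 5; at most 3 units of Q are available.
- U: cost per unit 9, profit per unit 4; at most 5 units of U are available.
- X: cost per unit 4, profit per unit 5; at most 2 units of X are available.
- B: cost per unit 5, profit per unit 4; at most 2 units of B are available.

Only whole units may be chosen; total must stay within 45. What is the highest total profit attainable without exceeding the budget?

Q has the best ratio (5/2); taking only Q gives at most 3×5 = 15 (stopped by the supply cap of 3).
Mixing does better — 3×Q, 2×U, 2×X, and 2×B: cost 42 ≤ 45, profit 3·5 + 2·4 + 2·5 + 2·4 = 41.

41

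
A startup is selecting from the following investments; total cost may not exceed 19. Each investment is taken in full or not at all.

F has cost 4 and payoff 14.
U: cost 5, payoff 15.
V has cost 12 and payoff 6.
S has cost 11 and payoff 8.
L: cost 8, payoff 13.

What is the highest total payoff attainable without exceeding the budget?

42

F + U + L: cost 4 + 5 + 8 = 17 ≤ 19, payoff 14 + 15 + 13 = 42.
U + L: cost 5 + 8 = 13 ≤ 19, payoff 15 + 13 = 28.
F + U: cost 4 + 5 = 9 ≤ 19, payoff 14 + 15 = 29.
Best is F, U, and L with total payoff 42.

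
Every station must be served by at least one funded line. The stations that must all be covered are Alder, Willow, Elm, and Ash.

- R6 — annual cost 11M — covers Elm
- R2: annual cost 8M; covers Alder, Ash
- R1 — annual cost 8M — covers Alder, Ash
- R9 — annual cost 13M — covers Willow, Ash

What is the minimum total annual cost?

Choose R6, R2, and R9: together they cover Alder, Willow, Elm, Ash — every station.
Total annual cost: 11 + 8 + 13 = 32.
No cover costs less than 32.

32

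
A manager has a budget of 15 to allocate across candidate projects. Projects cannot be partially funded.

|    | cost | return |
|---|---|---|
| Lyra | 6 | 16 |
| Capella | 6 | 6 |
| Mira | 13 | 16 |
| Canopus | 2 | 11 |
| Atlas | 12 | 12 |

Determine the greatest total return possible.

33

Allowing fractional choices, the relaxed optimum would be about 35.6, but projects are indivisible.
Lyra + Capella + Canopus: cost 6 + 6 + 2 = 14 ≤ 15, return 16 + 6 + 11 = 33.
Lyra + Canopus: cost 6 + 2 = 8 ≤ 15, return 16 + 11 = 27.
Best is Lyra, Capella, and Canopus with total return 33.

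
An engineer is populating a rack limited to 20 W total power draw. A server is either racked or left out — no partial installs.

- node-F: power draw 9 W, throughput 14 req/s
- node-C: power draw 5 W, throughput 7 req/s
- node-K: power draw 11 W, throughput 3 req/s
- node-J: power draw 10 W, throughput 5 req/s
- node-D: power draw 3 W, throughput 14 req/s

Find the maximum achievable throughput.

35

Treat it as a binary knapsack problem.
node-C + node-J + node-D: power draw 5 + 10 + 3 = 18 ≤ 20, throughput 7 + 5 + 14 = 26.
node-F + node-C + node-D: power draw 9 + 5 + 3 = 17 ≤ 20, throughput 14 + 7 + 14 = 35.
node-F + node-D: power draw 9 + 3 = 12 ≤ 20, throughput 14 + 14 = 28.
Best is node-F, node-C, and node-D with total throughput 35.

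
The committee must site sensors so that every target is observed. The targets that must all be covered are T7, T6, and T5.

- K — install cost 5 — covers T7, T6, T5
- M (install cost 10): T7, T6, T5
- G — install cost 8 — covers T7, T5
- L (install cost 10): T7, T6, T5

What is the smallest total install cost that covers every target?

This is a weighted set-cover instance.
K alone covers T7, T6, T5 — every target.
Total install cost: 5.
No cover costs less than 5.

5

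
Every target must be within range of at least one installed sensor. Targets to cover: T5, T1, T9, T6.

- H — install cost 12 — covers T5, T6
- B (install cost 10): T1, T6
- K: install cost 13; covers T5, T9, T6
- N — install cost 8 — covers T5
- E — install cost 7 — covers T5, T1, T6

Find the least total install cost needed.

20

Choose K and E: together they cover T5, T1, T9, T6 — every target.
Total install cost: 13 + 7 = 20.
No cover costs less than 20.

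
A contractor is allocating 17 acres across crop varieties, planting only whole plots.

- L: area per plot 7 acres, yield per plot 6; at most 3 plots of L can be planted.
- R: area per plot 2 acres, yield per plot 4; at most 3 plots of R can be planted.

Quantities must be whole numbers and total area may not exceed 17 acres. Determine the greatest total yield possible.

18

1×L and 3×R: area 13 ≤ 17, yield 1·6 + 3·4 = 18.
2×L and 1×R: area 16 ≤ 17, yield 2·6 + 1·4 = 16.
Best is 18.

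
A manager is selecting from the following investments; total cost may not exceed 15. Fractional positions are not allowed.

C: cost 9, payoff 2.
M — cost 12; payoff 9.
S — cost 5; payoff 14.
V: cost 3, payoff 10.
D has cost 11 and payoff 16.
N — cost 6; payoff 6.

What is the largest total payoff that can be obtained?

Allowing fractional choices, the relaxed optimum would be about 34.2, but investments are indivisible.
S + V + N: cost 5 + 3 + 6 = 14 ≤ 15, payoff 14 + 10 + 6 = 30.
V + D: cost 3 + 11 = 14 ≤ 15, payoff 10 + 16 = 26.
Best is S, V, and N with total payoff 30.

30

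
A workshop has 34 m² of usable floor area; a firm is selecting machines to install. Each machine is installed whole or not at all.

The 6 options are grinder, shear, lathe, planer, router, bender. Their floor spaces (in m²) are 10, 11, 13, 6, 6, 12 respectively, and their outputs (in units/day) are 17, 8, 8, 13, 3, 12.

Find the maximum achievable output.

45

Allowing fractional choices, the relaxed optimum would be about 46.4, but machines are indivisible.
grinder + planer + router + bender: floor space 10 + 6 + 6 + 12 = 34 ≤ 34, output 17 + 13 + 3 + 12 = 45.
grinder + planer + bender: floor space 10 + 6 + 12 = 28 ≤ 34, output 17 + 13 + 12 = 42.
grinder + shear + planer + router: floor space 10 + 11 + 6 + 6 = 33 ≤ 34, output 17 + 8 + 13 + 3 = 41.
Best is grinder, planer, router, and bender with total output 45.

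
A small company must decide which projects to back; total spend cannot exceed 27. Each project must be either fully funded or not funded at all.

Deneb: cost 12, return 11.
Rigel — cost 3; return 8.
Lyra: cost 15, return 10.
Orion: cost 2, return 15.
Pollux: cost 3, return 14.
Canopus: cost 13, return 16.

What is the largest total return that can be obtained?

53

Take Rigel, Orion, Pollux, and Canopus: cost 3 + 2 + 3 + 13 = 21 ≤ 27, return 8 + 15 + 14 + 16 = 53.
No other feasible combination does better.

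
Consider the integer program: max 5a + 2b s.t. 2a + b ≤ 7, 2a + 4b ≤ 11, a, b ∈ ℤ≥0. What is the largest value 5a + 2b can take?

17

Relaxing integrality, the LP optimum is 17.50 at (a,b) = (3.5, 0), which is not an integer point.
(a,b)=(3,1): 2·3+1·1=7≤7, 2·3+4·1=10≤11, objective 17.
(a,b)=(3,0): 2·3+1·0=6≤7, 2·3+4·0=6≤11, objective 15.
(a,b)=(2,1): 2·2+1·1=5≤7, 2·2+4·1=8≤11, objective 12.
(a,b)=(2,0): 2·2+1·0=4≤7, 2·2+4·0=4≤11, objective 10.
No feasible integer point exceeds 17.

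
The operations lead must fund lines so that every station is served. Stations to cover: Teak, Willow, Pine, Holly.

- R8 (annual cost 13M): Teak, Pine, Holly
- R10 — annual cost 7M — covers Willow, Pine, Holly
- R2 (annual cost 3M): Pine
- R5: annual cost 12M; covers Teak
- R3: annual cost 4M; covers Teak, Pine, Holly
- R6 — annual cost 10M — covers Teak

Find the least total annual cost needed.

Choose R10 and R3: together they cover Teak, Willow, Pine, Holly — every station.
Total annual cost: 7 + 4 = 11.
No cover costs less than 11.

11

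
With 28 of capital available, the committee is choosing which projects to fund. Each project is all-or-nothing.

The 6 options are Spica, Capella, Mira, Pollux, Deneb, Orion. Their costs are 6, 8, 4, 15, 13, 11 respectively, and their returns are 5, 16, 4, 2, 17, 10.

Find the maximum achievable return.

Treat it as a binary knapsack problem.
Spica + Capella + Deneb: cost 6 + 8 + 13 = 27 ≤ 28, return 5 + 16 + 17 = 38.
Capella + Mira + Deneb: cost 8 + 4 + 13 = 25 ≤ 28, return 16 + 4 + 17 = 37.
Best is Spica, Capella, and Deneb with total return 38.

38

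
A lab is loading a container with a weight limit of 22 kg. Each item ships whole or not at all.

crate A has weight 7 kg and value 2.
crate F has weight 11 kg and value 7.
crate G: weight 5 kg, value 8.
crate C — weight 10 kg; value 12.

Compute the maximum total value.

This is an integer program with binary decision variables.
Allowing fractional choices, the relaxed optimum would be about 24.5, but items are indivisible.
crate G + crate C: weight 5 + 10 = 15 ≤ 22, value 8 + 12 = 20.
crate A + crate G + crate C: weight 7 + 5 + 10 = 22 ≤ 22, value 2 + 8 + 12 = 22.
crate F + crate C: weight 11 + 10 = 21 ≤ 22, value 7 + 12 = 19.
Best is crate A, crate G, and crate C with total value 22.

22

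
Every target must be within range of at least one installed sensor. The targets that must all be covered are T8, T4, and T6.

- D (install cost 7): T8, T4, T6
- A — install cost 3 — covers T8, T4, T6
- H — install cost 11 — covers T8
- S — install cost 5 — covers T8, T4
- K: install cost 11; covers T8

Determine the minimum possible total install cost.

A alone covers T8, T4, T6 — every target.
Total install cost: 3.
No cover costs less than 3.

3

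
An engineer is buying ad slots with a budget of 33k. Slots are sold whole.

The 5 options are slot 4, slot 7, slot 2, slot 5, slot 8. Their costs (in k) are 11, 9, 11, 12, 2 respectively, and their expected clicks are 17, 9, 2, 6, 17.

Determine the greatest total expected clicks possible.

Treat it as a binary knapsack problem.
Take slot 4, slot 7, slot 2, and slot 8: cost 11 + 9 + 11 + 2 = 33 ≤ 33, expected clicks 17 + 9 + 2 + 17 = 45.
No other feasible combination does better.

45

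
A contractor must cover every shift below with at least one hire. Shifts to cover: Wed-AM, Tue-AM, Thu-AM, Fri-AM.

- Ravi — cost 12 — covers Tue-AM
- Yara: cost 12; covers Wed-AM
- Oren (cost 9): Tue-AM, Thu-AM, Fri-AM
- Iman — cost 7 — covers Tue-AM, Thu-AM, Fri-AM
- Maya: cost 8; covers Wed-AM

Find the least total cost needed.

Choose Iman and Maya: together they cover Wed-AM, Tue-AM, Thu-AM, Fri-AM — every shift.
Total cost: 7 + 8 = 15.
No cover costs less than 15.

15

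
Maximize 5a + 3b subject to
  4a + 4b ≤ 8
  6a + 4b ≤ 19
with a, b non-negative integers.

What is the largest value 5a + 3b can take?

(a,b)=(2,0): 4·2+4·0=8≤8, 6·2+4·0=12≤19, objective 10.
(a,b)=(1,1): 4·1+4·1=8≤8, 6·1+4·1=10≤19, objective 8.
(a,b)=(1,0): 4·1+4·0=4≤8, 6·1+4·0=6≤19, objective 5.
The best lattice point is (2,0), giving 10.

10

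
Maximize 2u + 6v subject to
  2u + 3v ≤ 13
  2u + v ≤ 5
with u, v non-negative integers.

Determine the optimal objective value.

24

Relaxing integrality, the LP optimum is 26.00 at (u,v) = (0, 4.33), which is not an integer point.
(u,v)=(0,4) is feasible, giving 24.
(u,v)=(1,3) is feasible, giving 20.
(u,v)=(0,3) is feasible, giving 18.
Maximum is 24 at (u,v)=(0,4).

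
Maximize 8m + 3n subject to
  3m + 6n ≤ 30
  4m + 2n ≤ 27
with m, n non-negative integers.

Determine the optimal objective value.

51

Relaxing integrality, the LP optimum is 54.00 at (m,n) = (6.75, 0), which is not an integer point.
(m,n)=(6,1): 3·6+6·1=24≤30, 4·6+2·1=26≤27, objective 51.
(m,n)=(6,0): 3·6+6·0=18≤30, 4·6+2·0=24≤27, objective 48.
(m,n)=(5,2): 3·5+6·2=27≤30, 4·5+2·2=24≤27, objective 46.
The best lattice point is (6,1), giving 51.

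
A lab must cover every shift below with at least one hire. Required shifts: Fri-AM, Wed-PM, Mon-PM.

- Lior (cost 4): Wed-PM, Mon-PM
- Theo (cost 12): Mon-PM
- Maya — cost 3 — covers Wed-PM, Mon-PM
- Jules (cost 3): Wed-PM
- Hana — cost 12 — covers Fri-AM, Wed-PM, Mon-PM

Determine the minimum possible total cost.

This is a weighted set-cover instance.
The greedy cost-per-new-shift heuristic would pick Maya and Hana for 15, but a cheaper cover exists.
Hana alone covers Fri-AM, Wed-PM, Mon-PM — every shift.
Total cost: 12.
No cover costs less than 12.

12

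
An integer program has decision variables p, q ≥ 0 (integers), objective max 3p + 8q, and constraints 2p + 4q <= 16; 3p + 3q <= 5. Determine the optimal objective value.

(p,q)=(0,1): 2·0+4·1=4≤16, 3·0+3·1=3≤5, objective 8.
(p,q)=(1,0): 2·1+4·0=2≤16, 3·1+3·0=3≤5, objective 3.
(p,q)=(0,0): 2·0+4·0=0≤16, 3·0+3·0=0≤5, objective 0.
The best lattice point is (0,1), giving 8.

8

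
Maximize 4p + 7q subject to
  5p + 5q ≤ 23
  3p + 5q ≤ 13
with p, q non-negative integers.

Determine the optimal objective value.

Relaxing integrality, the LP optimum is 18.20 at (p,q) = (0, 2.6), which is not an integer point.
(p,q)=(1,2) is feasible, giving 18.
(p,q)=(2,1) is feasible, giving 15.
(p,q)=(0,2) is feasible, giving 14.
Maximum is 18 at (p,q)=(1,2).

18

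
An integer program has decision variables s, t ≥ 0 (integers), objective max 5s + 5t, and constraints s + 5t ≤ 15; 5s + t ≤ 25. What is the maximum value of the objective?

30

The continuous relaxation peaks at (4.58, 2.08) with value 33.33; rounding to a feasible lattice point costs some objective.
(s,t)=(4,2): 1·4+5·2=14≤15, 5·4+1·2=22≤25, objective 30.
(s,t)=(3,2): 1·3+5·2=13≤15, 5·3+1·2=17≤25, objective 25.
Maximum is 30 at (s,t)=(4,2).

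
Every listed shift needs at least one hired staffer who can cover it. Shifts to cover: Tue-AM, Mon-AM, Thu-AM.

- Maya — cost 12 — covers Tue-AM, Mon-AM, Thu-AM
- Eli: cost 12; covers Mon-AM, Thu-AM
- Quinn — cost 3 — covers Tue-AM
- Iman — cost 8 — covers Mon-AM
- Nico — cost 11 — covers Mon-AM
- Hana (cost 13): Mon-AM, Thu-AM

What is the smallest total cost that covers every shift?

12

The greedy cost-per-new-shift heuristic would pick Quinn and Maya for 15, but a cheaper cover exists.
Maya alone covers Tue-AM, Mon-AM, Thu-AM — every shift.
Total cost: 12.
No cover costs less than 12.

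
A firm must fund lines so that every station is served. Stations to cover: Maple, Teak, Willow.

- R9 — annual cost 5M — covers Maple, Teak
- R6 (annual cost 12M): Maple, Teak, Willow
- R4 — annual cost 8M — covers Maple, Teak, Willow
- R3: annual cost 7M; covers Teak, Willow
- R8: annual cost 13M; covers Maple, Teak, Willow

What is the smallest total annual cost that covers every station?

8

This is a weighted set-cover instance.
R4 alone covers Maple, Teak, Willow — every station.
Total annual cost: 8.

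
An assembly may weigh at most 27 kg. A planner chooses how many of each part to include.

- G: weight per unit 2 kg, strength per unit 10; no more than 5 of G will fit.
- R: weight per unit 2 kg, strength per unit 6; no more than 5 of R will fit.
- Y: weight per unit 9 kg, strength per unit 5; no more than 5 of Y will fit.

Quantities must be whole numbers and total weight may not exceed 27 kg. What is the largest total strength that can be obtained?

This is a bounded integer knapsack.
G has the best ratio (10/2); taking only G gives at most 5×10 = 50 (stopped by the supply cap of 5).
Mixing does better — 5×G and 5×R: weight 20 ≤ 27, strength 5·10 + 5·6 = 80.

80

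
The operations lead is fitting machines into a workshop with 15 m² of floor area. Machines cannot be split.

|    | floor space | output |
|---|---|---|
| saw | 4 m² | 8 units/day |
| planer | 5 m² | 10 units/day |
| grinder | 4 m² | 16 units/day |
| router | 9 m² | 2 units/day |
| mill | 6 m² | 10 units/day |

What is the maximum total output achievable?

36

Take planer, grinder, and mill: floor space 5 + 4 + 6 = 15 ≤ 15, output 10 + 16 + 10 = 36.
No other feasible combination does better.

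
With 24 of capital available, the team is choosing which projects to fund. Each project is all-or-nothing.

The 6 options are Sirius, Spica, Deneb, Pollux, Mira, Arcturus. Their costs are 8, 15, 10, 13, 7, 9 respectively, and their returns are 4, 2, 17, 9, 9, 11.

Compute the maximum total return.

Deneb + Mira: cost 10 + 7 = 17 ≤ 24, return 17 + 9 = 26.
Deneb + Pollux: cost 10 + 13 = 23 ≤ 24, return 17 + 9 = 26.
Deneb + Arcturus: cost 10 + 9 = 19 ≤ 24, return 17 + 11 = 28.
Best is Deneb and Arcturus with total return 28.

28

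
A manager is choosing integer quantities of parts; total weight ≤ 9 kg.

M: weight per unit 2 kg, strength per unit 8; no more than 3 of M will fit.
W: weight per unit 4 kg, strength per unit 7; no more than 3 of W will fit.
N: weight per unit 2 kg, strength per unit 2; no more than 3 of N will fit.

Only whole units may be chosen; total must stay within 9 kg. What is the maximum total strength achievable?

Take 3×M and 1×N: weight 8 ≤ 9, strength 3·8 + 1·2 = 26.
M has the best ratio (8/2) and is taken to its limit of 3; remaining capacity is filled optimally with the others.

26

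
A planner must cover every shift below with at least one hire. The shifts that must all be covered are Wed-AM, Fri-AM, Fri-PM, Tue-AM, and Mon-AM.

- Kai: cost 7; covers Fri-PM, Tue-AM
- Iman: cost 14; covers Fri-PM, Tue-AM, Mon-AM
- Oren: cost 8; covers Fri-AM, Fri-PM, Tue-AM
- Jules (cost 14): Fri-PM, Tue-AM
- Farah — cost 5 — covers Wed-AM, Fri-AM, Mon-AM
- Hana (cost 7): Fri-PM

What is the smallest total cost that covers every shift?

Choose Kai and Farah: together they cover Wed-AM, Fri-AM, Fri-PM, Tue-AM, Mon-AM — every shift.
Total cost: 7 + 5 = 12.
No cover costs less than 12.

12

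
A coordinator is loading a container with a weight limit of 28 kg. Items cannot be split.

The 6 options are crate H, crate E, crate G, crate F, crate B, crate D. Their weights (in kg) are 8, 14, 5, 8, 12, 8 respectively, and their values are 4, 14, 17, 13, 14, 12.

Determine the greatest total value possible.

Take crate G, crate F, and crate B: weight 5 + 8 + 12 = 25 ≤ 28, value 17 + 13 + 14 = 44.
No feasible combination exceeds this.

44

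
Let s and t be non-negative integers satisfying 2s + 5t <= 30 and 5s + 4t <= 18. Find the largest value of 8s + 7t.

30

Relaxing integrality, the LP optimum is 31.50 at (s,t) = (0, 4.5), which is not an integer point.
(s,t)=(2,2): 2·2+5·2=14≤30, 5·2+4·2=18≤18, objective 30.
(s,t)=(1,3): 2·1+5·3=17≤30, 5·1+4·3=17≤18, objective 29.
The best lattice point is (2,2), giving 30.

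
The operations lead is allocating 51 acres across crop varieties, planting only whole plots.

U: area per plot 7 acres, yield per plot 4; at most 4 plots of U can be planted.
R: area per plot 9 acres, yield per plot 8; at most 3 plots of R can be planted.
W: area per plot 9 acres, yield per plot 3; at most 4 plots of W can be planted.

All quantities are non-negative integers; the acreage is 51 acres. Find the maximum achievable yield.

36

This is a bounded integer knapsack.
R has the best ratio (8/9); taking only R gives at most 3×8 = 24 (stopped by the supply cap of 3).
Mixing does better — 3×U and 3×R: area 48 ≤ 51, yield 3·4 + 3·8 = 36.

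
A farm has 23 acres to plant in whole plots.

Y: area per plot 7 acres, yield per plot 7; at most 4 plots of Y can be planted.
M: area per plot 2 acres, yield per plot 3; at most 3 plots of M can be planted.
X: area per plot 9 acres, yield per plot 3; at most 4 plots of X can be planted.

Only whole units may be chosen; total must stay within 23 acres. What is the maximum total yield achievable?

24

3×Y and 1×M: area 23 ≤ 23, yield 3·7 + 1·3 = 24.
2×Y and 3×M: area 20 ≤ 23, yield 2·7 + 3·3 = 23.
Best is 24.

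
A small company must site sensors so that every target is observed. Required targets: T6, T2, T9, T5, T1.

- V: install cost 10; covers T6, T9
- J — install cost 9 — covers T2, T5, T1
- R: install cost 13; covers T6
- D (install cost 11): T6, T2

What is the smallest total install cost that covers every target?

This is an integer covering problem.
Choose V and J: together they cover T6, T2, T9, T5, T1 — every target.
Total install cost: 10 + 9 = 19.
No cover costs less than 19.

19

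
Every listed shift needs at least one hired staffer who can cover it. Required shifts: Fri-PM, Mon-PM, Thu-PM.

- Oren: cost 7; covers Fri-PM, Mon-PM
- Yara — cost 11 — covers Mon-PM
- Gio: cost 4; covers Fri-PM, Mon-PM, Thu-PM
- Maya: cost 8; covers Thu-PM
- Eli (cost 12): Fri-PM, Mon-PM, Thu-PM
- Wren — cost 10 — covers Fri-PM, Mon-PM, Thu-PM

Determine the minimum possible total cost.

4

Gio alone covers Fri-PM, Mon-PM, Thu-PM — every shift.
Total cost: 4.
No cover costs less than 4.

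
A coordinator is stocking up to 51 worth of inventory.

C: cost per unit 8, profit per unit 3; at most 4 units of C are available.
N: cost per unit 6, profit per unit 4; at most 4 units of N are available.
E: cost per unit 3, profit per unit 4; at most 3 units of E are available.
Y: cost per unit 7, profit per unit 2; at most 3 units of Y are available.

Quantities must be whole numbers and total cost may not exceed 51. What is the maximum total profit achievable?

34

This is a bounded integer knapsack.
E has the best ratio (4/3); taking only E gives at most 3×4 = 12 (stopped by the supply cap of 3).
Mixing does better — 2×C, 4×N, and 3×E: cost 49 ≤ 51, profit 2·3 + 4·4 + 3·4 = 34.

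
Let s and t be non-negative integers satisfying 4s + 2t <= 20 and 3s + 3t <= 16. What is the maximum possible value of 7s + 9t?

45

Relaxing integrality, the LP optimum is 48.00 at (s,t) = (0, 5.33), which is not an integer point.
(s,t)=(0,5): 4·0+2·5=10≤20, 3·0+3·5=15≤16, objective 45.
(s,t)=(1,4): 4·1+2·4=12≤20, 3·1+3·4=15≤16, objective 43.
No feasible integer point exceeds 45.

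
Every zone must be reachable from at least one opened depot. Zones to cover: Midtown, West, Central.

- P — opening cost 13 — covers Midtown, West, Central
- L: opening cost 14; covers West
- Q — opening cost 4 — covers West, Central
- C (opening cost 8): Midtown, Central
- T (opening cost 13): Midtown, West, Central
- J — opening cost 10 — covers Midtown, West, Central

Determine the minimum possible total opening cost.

10

The greedy cost-per-new-zone heuristic would pick Q and C for 12, but a cheaper cover exists.
J alone covers Midtown, West, Central — every zone.
Total opening cost: 10.
No cover costs less than 10.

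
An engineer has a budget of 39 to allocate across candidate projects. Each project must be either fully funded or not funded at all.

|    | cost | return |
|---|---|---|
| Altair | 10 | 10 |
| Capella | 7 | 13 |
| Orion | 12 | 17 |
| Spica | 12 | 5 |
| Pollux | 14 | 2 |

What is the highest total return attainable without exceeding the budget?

40

Allowing fractional choices, the relaxed optimum would be about 44.2, but projects are indivisible.
Capella + Orion + Spica: cost 7 + 12 + 12 = 31 ≤ 39, return 13 + 17 + 5 = 35.
Altair + Capella + Orion: cost 10 + 7 + 12 = 29 ≤ 39, return 10 + 13 + 17 = 40.
Capella + Orion + Pollux: cost 7 + 12 + 14 = 33 ≤ 39, return 13 + 17 + 2 = 32.
Best is Altair, Capella, and Orion with total return 40.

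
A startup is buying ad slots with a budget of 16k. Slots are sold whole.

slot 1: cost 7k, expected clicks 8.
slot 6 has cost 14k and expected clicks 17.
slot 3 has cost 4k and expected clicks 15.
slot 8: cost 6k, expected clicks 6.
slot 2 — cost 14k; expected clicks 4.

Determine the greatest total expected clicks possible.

23

slot 3 + slot 8: cost 4 + 6 = 10 ≤ 16, expected clicks 15 + 6 = 21.
slot 1 + slot 3: cost 7 + 4 = 11 ≤ 16, expected clicks 8 + 15 = 23.
slot 6: cost 14 ≤ 16, expected clicks 17.
Best is slot 1 and slot 3 with total expected clicks 23.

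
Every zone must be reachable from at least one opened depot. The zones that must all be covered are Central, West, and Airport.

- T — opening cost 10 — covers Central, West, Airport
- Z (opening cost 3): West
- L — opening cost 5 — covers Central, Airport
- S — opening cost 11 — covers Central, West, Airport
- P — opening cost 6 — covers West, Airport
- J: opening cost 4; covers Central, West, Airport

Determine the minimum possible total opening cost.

J alone covers Central, West, Airport — every zone.
Total opening cost: 4.
No cover costs less than 4.

4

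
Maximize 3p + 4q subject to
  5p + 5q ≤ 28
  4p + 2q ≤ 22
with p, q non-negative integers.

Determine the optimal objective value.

(p,q)=(0,5): 5·0+5·5=25≤28, 4·0+2·5=10≤22, objective 20.
(p,q)=(1,4): 5·1+5·4=25≤28, 4·1+2·4=12≤22, objective 19.
(p,q)=(0,4): 5·0+5·4=20≤28, 4·0+2·4=8≤22, objective 16.
The best lattice point is (0,5), giving 20.

20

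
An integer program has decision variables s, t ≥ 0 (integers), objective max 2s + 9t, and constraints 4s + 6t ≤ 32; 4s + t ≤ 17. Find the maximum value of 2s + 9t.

Relaxing integrality, the LP optimum is 48.00 at (s,t) = (0, 5.33), which is not an integer point.
(s,t)=(0,5): 4·0+6·5=30≤32, 4·0+1·5=5≤17, objective 45.
(s,t)=(1,4): 4·1+6·4=28≤32, 4·1+1·4=8≤17, objective 38.
(s,t)=(0,4): 4·0+6·4=24≤32, 4·0+1·4=4≤17, objective 36.
No feasible integer point exceeds 45.

45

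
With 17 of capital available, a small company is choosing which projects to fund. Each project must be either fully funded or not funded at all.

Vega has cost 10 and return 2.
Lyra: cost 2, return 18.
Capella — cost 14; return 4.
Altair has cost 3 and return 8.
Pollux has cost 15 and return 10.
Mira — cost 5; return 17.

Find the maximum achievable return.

43

Take Lyra, Altair, and Mira: cost 2 + 3 + 5 = 10 ≤ 17, return 18 + 8 + 17 = 43.
No other feasible combination does better.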